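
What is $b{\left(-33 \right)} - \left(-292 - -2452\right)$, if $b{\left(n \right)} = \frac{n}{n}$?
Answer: $-2159$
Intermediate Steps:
$b{\left(n \right)} = 1$
$b{\left(-33 \right)} - \left(-292 - -2452\right) = 1 - \left(-292 - -2452\right) = 1 - \left(-292 + 2452\right) = 1 - 2160 = -2159$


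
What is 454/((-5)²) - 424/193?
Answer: 77022/4825 ≈ 15.963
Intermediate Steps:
454/((-5)²) - 424/193 = 454/25 - 424*1/193 = 454*(1/25) - 424/193 = 454/25 - 424/193 = 77022/4825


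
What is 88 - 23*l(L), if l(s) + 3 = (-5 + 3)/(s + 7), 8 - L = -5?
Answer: 1593/10 ≈ 159.30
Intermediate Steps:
L = 13 (L = 8 - 1*(-5) = 8 + 5 = 13)
l(s) = -3 - 2/(7 + s) (l(s) = -3 + (-5 + 3)/(s + 7) = -3 - 2/(7 + s))
88 - 23*l(L) = 88 - 23*(-23 - 3*13)/(7 + 13) = 88 - 23*(-23 - 39)/20 = 88 - 23*(-62)/20 = 88 - 23*(-31/10) = 88 + 713/10 = 1593/10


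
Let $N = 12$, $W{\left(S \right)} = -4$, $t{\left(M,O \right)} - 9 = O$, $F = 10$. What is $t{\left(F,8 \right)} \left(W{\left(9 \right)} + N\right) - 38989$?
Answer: $-38853$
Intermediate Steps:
$t{\left(M,O \right)} = 9 + O$
$t{\left(F,8 \right)} \left(W{\left(9 \right)} + N\right) - 38989 = \left(9 + 8\right) \left(-4 + 12\right) - 38989 = 17 \cdot 8 - 38989 = 136 - 38989 = -38853$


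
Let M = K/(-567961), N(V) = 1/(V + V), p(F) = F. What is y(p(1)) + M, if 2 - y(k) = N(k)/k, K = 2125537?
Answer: -2547191/1135922 ≈ -2.2424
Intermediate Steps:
N(V) = 1/(2*V)
y(k) = 2 - 1/(2*k²) (y(k) = 2 - 1/(2*k)/k = 2 - 1/(2*k²))
M = -2125537/567961 (M = 2125537/(-567961) = 2125537*(-1/567961) = -2125537/567961 ≈ -3.7424)
y(p(1)) + M = (2 - ½/1²) - 2125537/567961 = (2 - ½*1) - 2125537/567961 = (2 - ½) - 2125537/567961 = 3/2 - 2125537/567961 = -2547191/1135922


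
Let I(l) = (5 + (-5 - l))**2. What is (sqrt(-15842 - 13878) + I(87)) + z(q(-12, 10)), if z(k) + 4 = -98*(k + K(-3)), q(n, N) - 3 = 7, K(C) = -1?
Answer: 6683 + 2*I*sqrt(7430) ≈ 6683.0 + 172.39*I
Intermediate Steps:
q(n, N) = 10 (q(n, N) = 3 + 7 = 10)
z(k) = 94 - 98*k (z(k) = -4 - 98*(k - 1) = -4 - 98*(-1 + k) = -4 + (98 - 98*k) = 94 - 98*k)
I(l) = l**2 (I(l) = (-l)**2 = l**2)
(sqrt(-15842 - 13878) + I(87)) + z(q(-12, 10)) = (sqrt(-15842 - 13878) + 87**2) + (94 - 98*10) = (sqrt(-29720) + 7569) + (94 - 980) = (2*I*sqrt(7430) + 7569) - 886 = (7569 + 2*I*sqrt(7430)) - 886 = 6683 + 2*I*sqrt(7430)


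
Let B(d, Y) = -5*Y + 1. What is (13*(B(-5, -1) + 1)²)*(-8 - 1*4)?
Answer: -7644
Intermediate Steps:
B(d, Y) = 1 - 5*Y
(13*(B(-5, -1) + 1)²)*(-8 - 1*4) = (13*((1 - 5*(-1)) + 1)²)*(-8 - 1*4) = (13*((1 + 5) + 1)²)*(-8 - 4) = (13*(6 + 1)²)*(-12) = (13*7²)*(-12) = (13*49)*(-12) = 637*(-12) = -7644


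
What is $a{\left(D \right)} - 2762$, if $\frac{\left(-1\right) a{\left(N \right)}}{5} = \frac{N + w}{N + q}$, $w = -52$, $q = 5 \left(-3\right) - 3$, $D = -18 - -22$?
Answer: $- \frac{19454}{7} \approx -2779.1$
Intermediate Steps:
$D = 4$ ($D = -18 + 22 = 4$)
$q = -18$ ($q = -15 - 3 = -18$)
$a{\left(N \right)} = - \frac{5 \left(-52 + N\right)}{-18 + N}$ ($a{\left(N \right)} = - 5 \frac{N - 52}{N - 18} = - 5 \frac{-52 + N}{-18 + N} = - \frac{5 \left(-52 + N\right)}{-18 + N}$)
$a{\left(D \right)} - 2762 = \frac{5 \left(52 - 4\right)}{-18 + 4} - 2762 = \frac{5 \left(52 - 4\right)}{-14} - 2762 = 5 \left(- \frac{1}{14}\right) 48 - 2762 = - \frac{120}{7} - 2762 = - \frac{19454}{7}$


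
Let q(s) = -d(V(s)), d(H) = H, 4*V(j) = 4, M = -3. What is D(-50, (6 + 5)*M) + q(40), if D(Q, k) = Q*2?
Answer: -101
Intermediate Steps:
V(j) = 1 (V(j) = (¼)*4 = 1)
q(s) = -1 (q(s) = -1*1 = -1)
D(Q, k) = 2*Q
D(-50, (6 + 5)*M) + q(40) = 2*(-50) - 1 = -100 - 1 = -101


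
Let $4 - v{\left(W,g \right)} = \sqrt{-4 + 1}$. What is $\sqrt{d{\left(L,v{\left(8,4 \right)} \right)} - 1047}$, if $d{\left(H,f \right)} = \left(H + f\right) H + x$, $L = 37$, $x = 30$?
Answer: $\sqrt{500 - 37 i \sqrt{3}} \approx 22.406 - 1.4301 i$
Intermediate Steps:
$v{\left(W,g \right)} = 4 - i \sqrt{3}$ ($v{\left(W,g \right)} = 4 - \sqrt{-4 + 1} = 4 - \sqrt{-3} = 4 - i \sqrt{3}$)
$d{\left(H,f \right)} = 30 + H \left(H + f\right)$ ($d{\left(H,f \right)} = \left(H + f\right) H + 30 = H \left(H + f\right) + 30 = 30 + H \left(H + f\right)$)
$\sqrt{d{\left(L,v{\left(8,4 \right)} \right)} - 1047} = \sqrt{\left(30 + 37^{2} + 37 \left(4 - i \sqrt{3}\right)\right) - 1047} = \sqrt{\left(30 + 1369 + \left(148 - 37 i \sqrt{3}\right)\right) - 1047} = \sqrt{\left(1547 - 37 i \sqrt{3}\right) - 1047} = \sqrt{500 - 37 i \sqrt{3}}$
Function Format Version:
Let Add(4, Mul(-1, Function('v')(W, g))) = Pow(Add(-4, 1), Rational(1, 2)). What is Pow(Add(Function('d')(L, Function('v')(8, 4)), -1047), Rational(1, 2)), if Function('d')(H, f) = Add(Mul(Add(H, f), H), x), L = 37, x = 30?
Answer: Pow(Add(500, Mul(-37, I, Pow(3, Rational(1, 2)))), Rational(1, 2)) ≈ Add(22.406, Mul(-1.4301, I))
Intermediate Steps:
Function('v')(W, g) = Add(4, Mul(-1, I, Pow(3, Rational(1, 2)))) (Function('v')(W, g) = Add(4, Mul(-1, Pow(Add(-4, 1), Rational(1, 2)))) = Add(4, Mul(-1, Pow(-3, Rational(1, 2)))) = Add(4, Mul(-1, Mul(I, Pow(3, Rational(1, 2))))) = Add(4, Mul(-1, I, Pow(3, Rational(1, 2)))))
Function('d')(H, f) = Add(30, Mul(H, Add(H, f))) (Function('d')(H, f) = Add(Mul(Add(H, f), H), 30) = Add(Mul(H, Add(H, f)), 30) = Add(30, Mul(H, Add(H, f))))
Pow(Add(Function('d')(L, Function('v')(8, 4)), -1047), Rational(1, 2)) = Pow(Add(Add(30, Pow(37, 2), Mul(37, Add(4, Mul(-1, I, Pow(3, Rational(1, 2)))))), -1047), Rational(1, 2)) = Pow(Add(Add(30, 1369, Add(148, Mul(-37, I, Pow(3, Rational(1, 2))))), -1047), Rational(1, 2)) = Pow(Add(Add(1547, Mul(-37, I, Pow(3, Rational(1, 2)))), -1047), Rational(1, 2)) = Pow(Add(500, Mul(-37, I, Pow(3, Rational(1, 2)))), Rational(1, 2))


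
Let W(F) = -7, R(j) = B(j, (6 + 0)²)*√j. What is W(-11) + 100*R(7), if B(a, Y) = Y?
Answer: -7 + 3600*√7 ≈ 9517.7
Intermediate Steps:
R(j) = 36*√j (R(j) = (6 + 0)²*√j = 6²*√j = 36*√j)
W(-11) + 100*R(7) = -7 + 100*(36*√7) = -7 + 3600*√7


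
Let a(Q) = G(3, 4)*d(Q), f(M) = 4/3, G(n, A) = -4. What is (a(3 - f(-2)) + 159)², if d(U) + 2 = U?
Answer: 231361/9 ≈ 25707.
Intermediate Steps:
d(U) = -2 + U
f(M) = 4/3 (f(M) = 4*(⅓) = 4/3)
a(Q) = 8 - 4*Q (a(Q) = -4*(-2 + Q) = 8 - 4*Q)
(a(3 - f(-2)) + 159)² = ((8 - 4*(3 - 1*4/3)) + 159)² = ((8 - 4*(3 - 4/3)) + 159)² = ((8 - 4*5/3) + 159)² = ((8 - 20/3) + 159)² = (4/3 + 159)² = (481/3)² = 231361/9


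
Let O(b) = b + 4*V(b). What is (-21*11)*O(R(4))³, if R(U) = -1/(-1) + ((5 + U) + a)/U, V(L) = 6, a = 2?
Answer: -315922761/64 ≈ -4.9363e+6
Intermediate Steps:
R(U) = 1 + (7 + U)/U (R(U) = -1/(-1) + ((5 + U) + 2)/U = -1*(-1) + (7 + U)/U = 1 + (7 + U)/U)
O(b) = 24 + b (O(b) = b + 4*6 = b + 24 = 24 + b)
(-21*11)*O(R(4))³ = (-21*11)*(24 + (2 + 7/4))³ = -231*(24 + (2 + 7*(¼)))³ = -231*(24 + (2 + 7/4))³ = -231*(24 + 15/4)³ = -231*(111/4)³ = -231*1367631/64 = -315922761/64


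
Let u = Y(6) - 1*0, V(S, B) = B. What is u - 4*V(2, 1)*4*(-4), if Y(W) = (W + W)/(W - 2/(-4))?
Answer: 856/13 ≈ 65.846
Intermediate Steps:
Y(W) = 2*W/(1/2 + W) (Y(W) = (2*W)/(W - 2*(-1/4)) = (2*W)/(W + 1/2) = (2*W)/(1/2 + W) = 2*W/(1/2 + W))
u = 24/13 (u = 4*6/(1 + 2*6) - 1*0 = 4*6/(1 + 12) + 0 = 4*6/13 + 0 = 4*6*(1/13) + 0 = 24/13 + 0 = 24/13 ≈ 1.8462)
u - 4*V(2, 1)*4*(-4) = 24/13 - 4*1*4*(-4) = 24/13 - 16*(-4) = 24/13 - 4*(-16) = 24/13 + 64 = 856/13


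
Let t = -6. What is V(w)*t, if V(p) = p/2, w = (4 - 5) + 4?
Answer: -9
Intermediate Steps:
w = 3 (w = -1 + 4 = 3)
V(p) = p/2 (V(p) = p*(½) = p/2)
V(w)*t = ((½)*3)*(-6) = (3/2)*(-6) = -9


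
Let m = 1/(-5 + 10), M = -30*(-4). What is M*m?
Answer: 24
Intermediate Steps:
M = 120
m = 1/5 ≈ 0.20000
M*m = 120*(1/5) = 24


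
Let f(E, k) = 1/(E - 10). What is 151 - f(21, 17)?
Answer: 1660/11 ≈ 150.91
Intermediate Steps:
f(E, k) = 1/(-10 + E)
151 - f(21, 17) = 151 - 1/(-10 + 21) = 151 - 1/11 = 1660/11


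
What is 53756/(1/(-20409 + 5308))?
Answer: -811769356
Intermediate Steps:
53756/(1/(-20409 + 5308)) = 53756/(1/(-15101)) = 53756/(-1/15101) = 53756*(-15101) = -811769356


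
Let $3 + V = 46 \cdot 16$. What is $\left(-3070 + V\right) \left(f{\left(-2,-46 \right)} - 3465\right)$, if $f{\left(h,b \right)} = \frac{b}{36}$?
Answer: $\frac{48604147}{6} \approx 8.1007 \cdot 10^{6}$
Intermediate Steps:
$V = 733$ ($V = -3 + 46 \cdot 16 = -3 + 736 = 733$)
$f{\left(h,b \right)} = \frac{b}{36}$ ($f{\left(h,b \right)} = b \frac{1}{36} = \frac{b}{36}$)
$\left(-3070 + V\right) \left(f{\left(-2,-46 \right)} - 3465\right) = \left(-3070 + 733\right) \left(\frac{1}{36} \left(-46\right) - 3465\right) = - 2337 \left(- \frac{23}{18} - 3465\right) = \left(-2337\right) \left(- \frac{62393}{18}\right) = \frac{48604147}{6}$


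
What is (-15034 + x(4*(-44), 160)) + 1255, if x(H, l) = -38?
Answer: -13817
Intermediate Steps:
(-15034 + x(4*(-44), 160)) + 1255 = (-15034 - 38) + 1255 = -15072 + 1255 = -13817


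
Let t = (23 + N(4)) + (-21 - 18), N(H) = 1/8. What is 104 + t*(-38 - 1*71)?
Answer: 14675/8 ≈ 1834.4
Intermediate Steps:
N(H) = 1/8
t = -127/8 (t = (23 + 1/8) + (-21 - 18) = 185/8 - 39 = -127/8 ≈ -15.875)
104 + t*(-38 - 1*71) = 104 - 127*(-38 - 1*71)/8 = 104 - 127*(-38 - 71)/8 = 104 - 127/8*(-109) = 104 + 13843/8 = 14675/8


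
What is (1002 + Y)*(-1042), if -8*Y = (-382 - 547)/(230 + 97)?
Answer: -1366145881/1308 ≈ -1.0445e+6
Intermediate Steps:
Y = 929/2616 (Y = -(-382 - 547)/(8*(230 + 97)) = -(-929)/(8*327) = -1/8*(-929/327) = 929/2616 ≈ 0.35512)
(1002 + Y)*(-1042) = (1002 + 929/2616)*(-1042) = (2622161/2616)*(-1042) = -1366145881/1308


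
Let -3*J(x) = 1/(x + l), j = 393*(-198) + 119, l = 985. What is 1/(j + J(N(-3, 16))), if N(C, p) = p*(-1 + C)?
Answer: -2763/214671286 ≈ -1.2871e-5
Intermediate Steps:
j = -77695 (j = -77814 + 119 = -77695)
J(x) = -1/(3*(985 + x)) (J(x) = -1/(3*(x + 985)) = -1/(3*(985 + x)))
1/(j + J(N(-3, 16))) = 1/(-77695 - 1/(2955 + 3*(16*(-1 - 3)))) = 1/(-77695 - 1/(2955 + 3*(16*(-4)))) = 1/(-77695 - 1/(2955 + 3*(-64))) = 1/(-77695 - 1/(2955 - 192)) = 1/(-77695 - 1/2763) = 1/(-214671286/2763) = -2763/214671286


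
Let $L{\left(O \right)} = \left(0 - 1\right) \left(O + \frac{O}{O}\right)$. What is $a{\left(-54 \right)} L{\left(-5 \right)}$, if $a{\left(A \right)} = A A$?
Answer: $11664$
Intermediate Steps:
$a{\left(A \right)} = A^{2}$
$L{\left(O \right)} = -1 - O$ ($L{\left(O \right)} = - (O + 1) = - (1 + O) = -1 - O$)
$a{\left(-54 \right)} L{\left(-5 \right)} = \left(-54\right)^{2} \left(-1 - -5\right) = 2916 \left(-1 + 5\right) = 2916 \cdot 4 = 11664$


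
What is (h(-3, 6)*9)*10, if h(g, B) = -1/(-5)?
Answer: 18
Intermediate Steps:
h(g, B) = ⅕ (h(g, B) = -1*(-⅕) = ⅕)
(h(-3, 6)*9)*10 = ((⅕)*9)*10 = (9/5)*10 = 18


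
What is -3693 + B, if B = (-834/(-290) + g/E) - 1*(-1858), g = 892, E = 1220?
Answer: -16198671/8845 ≈ -1831.4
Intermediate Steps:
B = 16465914/8845 (B = (-834/(-290) + 892/1220) - 1*(-1858) = (-834*(-1/290) + 892*(1/1220)) + 1858 = (417/145 + 223/305) + 1858 = 31904/8845 + 1858 = 16465914/8845 ≈ 1861.6)
-3693 + B = -3693 + 16465914/8845 = -16198671/8845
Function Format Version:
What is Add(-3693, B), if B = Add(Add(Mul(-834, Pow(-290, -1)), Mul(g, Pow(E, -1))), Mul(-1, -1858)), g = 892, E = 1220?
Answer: Rational(-16198671, 8845) ≈ -1831.4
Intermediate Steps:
B = Rational(16465914, 8845) (B = Add(Add(Mul(-834, Pow(-290, -1)), Mul(892, Pow(1220, -1))), Mul(-1, -1858)) = Add(Add(Mul(-834, Rational(-1, 290)), Mul(892, Rational(1, 1220))), 1858) = Add(Add(Rational(417, 145), Rational(223, 305)), 1858) = Add(Rational(31904, 8845), 1858) = Rational(16465914, 8845) ≈ 1861.6)
Add(-3693, B) = Add(-3693, Rational(16465914, 8845)) = Rational(-16198671, 8845)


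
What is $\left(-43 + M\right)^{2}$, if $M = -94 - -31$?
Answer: $11236$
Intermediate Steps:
$M = -63$ ($M = -94 + 31 = -63$)
$\left(-43 + M\right)^{2} = \left(-43 - 63\right)^{2} = \left(-106\right)^{2} = 11236$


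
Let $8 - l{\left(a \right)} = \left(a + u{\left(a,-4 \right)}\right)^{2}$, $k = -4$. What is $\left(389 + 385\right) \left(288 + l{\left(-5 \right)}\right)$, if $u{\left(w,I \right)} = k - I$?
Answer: $209754$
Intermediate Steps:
$u{\left(w,I \right)} = -4 - I$
$l{\left(a \right)} = 8 - a^{2}$ ($l{\left(a \right)} = 8 - \left(a - 0\right)^{2} = 8 - \left(a + \left(-4 + 4\right)\right)^{2} = 8 - \left(a + 0\right)^{2} = 8 - a^{2}$)
$\left(389 + 385\right) \left(288 + l{\left(-5 \right)}\right) = \left(389 + 385\right) \left(288 + \left(8 - \left(-5\right)^{2}\right)\right) = 774 \left(288 + \left(8 - 25\right)\right) = 774 \left(288 - 17\right) = 774 \cdot 271 = 209754$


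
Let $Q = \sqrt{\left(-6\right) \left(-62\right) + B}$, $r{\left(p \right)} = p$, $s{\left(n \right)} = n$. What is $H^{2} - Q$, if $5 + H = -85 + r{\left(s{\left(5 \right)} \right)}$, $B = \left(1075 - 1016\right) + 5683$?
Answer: $7225 - \sqrt{6114} \approx 7146.8$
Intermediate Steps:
$B = 5742$ ($B = 59 + 5683 = 5742$)
$H = -85$ ($H = -5 + \left(-85 + 5\right) = -5 - 80 = -85$)
$Q = \sqrt{6114}$ ($Q = \sqrt{\left(-6\right) \left(-62\right) + 5742} = \sqrt{372 + 5742} = \sqrt{6114} \approx 78.192$)
$H^{2} - Q = \left(-85\right)^{2} - \sqrt{6114} = 7225 - \sqrt{6114}$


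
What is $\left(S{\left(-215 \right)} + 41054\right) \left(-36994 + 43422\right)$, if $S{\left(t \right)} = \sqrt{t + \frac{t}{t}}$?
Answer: $263895112 + 6428 i \sqrt{214} \approx 2.639 \cdot 10^{8} + 94034.0 i$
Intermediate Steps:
$S{\left(t \right)} = \sqrt{1 + t}$ ($S{\left(t \right)} = \sqrt{t + 1} = \sqrt{1 + t}$)
$\left(S{\left(-215 \right)} + 41054\right) \left(-36994 + 43422\right) = \left(\sqrt{1 - 215} + 41054\right) \left(-36994 + 43422\right) = \left(\sqrt{-214} + 41054\right) 6428 = \left(i \sqrt{214} + 41054\right) 6428 = \left(41054 + i \sqrt{214}\right) 6428 = 263895112 + 6428 i \sqrt{214}$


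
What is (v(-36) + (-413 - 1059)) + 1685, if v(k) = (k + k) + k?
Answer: 105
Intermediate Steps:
v(k) = 3*k (v(k) = 2*k + k = 3*k)
(v(-36) + (-413 - 1059)) + 1685 = (3*(-36) + (-413 - 1059)) + 1685 = (-108 - 1472) + 1685 = -1580 + 1685 = 105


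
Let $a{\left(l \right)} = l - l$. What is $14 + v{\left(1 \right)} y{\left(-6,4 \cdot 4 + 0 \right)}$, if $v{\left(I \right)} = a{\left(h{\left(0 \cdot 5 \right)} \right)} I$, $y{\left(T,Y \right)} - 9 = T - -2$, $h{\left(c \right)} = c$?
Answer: $14$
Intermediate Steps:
$y{\left(T,Y \right)} = 11 + T$ ($y{\left(T,Y \right)} = 9 + \left(T - -2\right) = 9 + \left(T + 2\right) = 9 + \left(2 + T\right) = 11 + T$)
$a{\left(l \right)} = 0$
$v{\left(I \right)} = 0$ ($v{\left(I \right)} = 0 I = 0$)
$14 + v{\left(1 \right)} y{\left(-6,4 \cdot 4 + 0 \right)} = 14 + 0 \left(11 - 6\right) = 14 + 0 \cdot 5 = 14 + 0 = 14$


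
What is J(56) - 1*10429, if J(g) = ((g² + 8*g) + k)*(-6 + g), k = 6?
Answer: 169071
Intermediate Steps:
J(g) = (-6 + g)*(6 + g² + 8*g) (J(g) = ((g² + 8*g) + 6)*(-6 + g) = (6 + g² + 8*g)*(-6 + g) = (-6 + g)*(6 + g² + 8*g))
J(56) - 1*10429 = (-36 + 56³ - 42*56 + 2*56²) - 1*10429 = (-36 + 175616 - 2352 + 2*3136) - 10429 = (-36 + 175616 - 2352 + 6272) - 10429 = 179500 - 10429 = 169071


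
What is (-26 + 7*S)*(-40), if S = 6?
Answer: -640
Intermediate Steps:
(-26 + 7*S)*(-40) = (-26 + 7*6)*(-40) = (-26 + 42)*(-40) = 16*(-40) = -640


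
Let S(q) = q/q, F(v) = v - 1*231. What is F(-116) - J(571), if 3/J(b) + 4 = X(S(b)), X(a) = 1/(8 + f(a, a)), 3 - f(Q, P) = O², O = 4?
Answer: -2424/7 ≈ -346.29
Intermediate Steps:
f(Q, P) = -13 (f(Q, P) = 3 - 1*4² = 3 - 1*16 = 3 - 16 = -13)
F(v) = -231 + v (F(v) = v - 231 = -231 + v)
S(q) = 1
X(a) = -⅕ (X(a) = 1/(8 - 13) = 1/(-5) = -⅕)
J(b) = -5/7 (J(b) = 3/(-4 - ⅕) = 3/(-21/5) = 3*(-5/21) = -5/7)
F(-116) - J(571) = (-231 - 116) - 1*(-5/7) = -347 + 5/7 = -2424/7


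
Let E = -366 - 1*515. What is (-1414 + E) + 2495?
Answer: 200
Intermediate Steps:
E = -881 (E = -366 - 515 = -881)
(-1414 + E) + 2495 = (-1414 - 881) + 2495 = -2295 + 2495 = 200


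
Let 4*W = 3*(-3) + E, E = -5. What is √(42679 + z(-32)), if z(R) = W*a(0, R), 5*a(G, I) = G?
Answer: 7*√871 ≈ 206.59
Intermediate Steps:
a(G, I) = G/5
W = -7/2 (W = (3*(-3) - 5)/4 = (-9 - 5)/4 = (¼)*(-14) = -7/2 ≈ -3.5000)
z(R) = 0 (z(R) = -7*0/10 = -7/2*0 = 0)
√(42679 + z(-32)) = √(42679 + 0) = √42679 = 7*√871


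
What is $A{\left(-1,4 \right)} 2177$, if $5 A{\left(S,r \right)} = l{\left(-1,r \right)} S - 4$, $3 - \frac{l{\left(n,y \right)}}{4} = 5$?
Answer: $\frac{8708}{5} \approx 1741.6$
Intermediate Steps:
$l{\left(n,y \right)} = -8$ ($l{\left(n,y \right)} = 12 - 20 = -8$)
$A{\left(S,r \right)} = - \frac{4}{5} - \frac{8 S}{5}$ ($A{\left(S,r \right)} = \frac{- 8 S - 4}{5} = \frac{-4 - 8 S}{5} = - \frac{4}{5} - \frac{8 S}{5}$)
$A{\left(-1,4 \right)} 2177 = \left(- \frac{4}{5} - - \frac{8}{5}\right) 2177 = \left(- \frac{4}{5} + \frac{8}{5}\right) 2177 = \frac{4}{5} \cdot 2177 = \frac{8708}{5}$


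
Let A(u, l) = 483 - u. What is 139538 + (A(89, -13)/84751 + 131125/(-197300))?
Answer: 93330232510349/668854892 ≈ 1.3954e+5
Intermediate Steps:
139538 + (A(89, -13)/84751 + 131125/(-197300)) = 139538 + ((483 - 1*89)/84751 + 131125/(-197300)) = 139538 + ((483 - 89)*(1/84751) + 131125*(-1/197300)) = 139538 + (394*(1/84751) - 5245/7892) = 139538 + (394/84751 - 5245/7892) = 139538 - 441409547/668854892 = 93330232510349/668854892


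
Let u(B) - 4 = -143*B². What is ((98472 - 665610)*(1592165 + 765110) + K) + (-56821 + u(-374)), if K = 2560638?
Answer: -1336917727397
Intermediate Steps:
u(B) = 4 - 143*B²
((98472 - 665610)*(1592165 + 765110) + K) + (-56821 + u(-374)) = ((98472 - 665610)*(1592165 + 765110) + 2560638) + (-56821 + (4 - 143*(-374)²)) = (-567138*2357275 + 2560638) + (-56821 + (4 - 143*139876)) = (-1336900228950 + 2560638) + (-56821 + (4 - 20002268)) = -1336897668312 + (-56821 - 20002264) = -1336897668312 - 20059085 = -1336917727397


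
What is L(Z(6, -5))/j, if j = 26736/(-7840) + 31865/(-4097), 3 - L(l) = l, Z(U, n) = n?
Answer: -16060240/22459937 ≈ -0.71506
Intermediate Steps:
L(l) = 3 - l
j = -22459937/2007530 (j = 26736*(-1/7840) + 31865*(-1/4097) = -1671/490 - 31865/4097 = -22459937/2007530 ≈ -11.188)
L(Z(6, -5))/j = (3 - 1*(-5))/(-22459937/2007530) = (3 + 5)*(-2007530/22459937) = 8*(-2007530/22459937) = -16060240/22459937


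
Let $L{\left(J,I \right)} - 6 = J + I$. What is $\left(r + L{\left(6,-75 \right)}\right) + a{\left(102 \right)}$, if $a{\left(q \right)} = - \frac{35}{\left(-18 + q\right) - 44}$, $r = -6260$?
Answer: $- \frac{50591}{8} \approx -6323.9$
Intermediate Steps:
$a{\left(q \right)} = - \frac{35}{-62 + q}$
$L{\left(J,I \right)} = 6 + I + J$ ($L{\left(J,I \right)} = 6 + \left(J + I\right) = 6 + \left(I + J\right) = 6 + I + J$)
$\left(r + L{\left(6,-75 \right)}\right) + a{\left(102 \right)} = \left(-6260 + \left(6 - 75 + 6\right)\right) - \frac{35}{-62 + 102} = \left(-6260 - 63\right) - \frac{35}{40} = -6323 - \frac{7}{8} = - \frac{50591}{8}$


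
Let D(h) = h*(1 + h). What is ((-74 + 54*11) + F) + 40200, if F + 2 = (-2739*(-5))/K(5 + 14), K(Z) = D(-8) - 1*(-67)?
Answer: 1674003/41 ≈ 40829.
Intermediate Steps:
K(Z) = 123 (K(Z) = -8*(1 - 8) - 1*(-67) = -8*(-7) + 67 = 56 + 67 = 123)
F = 4483/41 (F = -2 - 2739*(-5)/123 = -2 + 13695*(1/123) = -2 + 4565/41 = 4483/41 ≈ 109.34)
((-74 + 54*11) + F) + 40200 = ((-74 + 54*11) + 4483/41) + 40200 = ((-74 + 594) + 4483/41) + 40200 = (520 + 4483/41) + 40200 = 25803/41 + 40200 = 1674003/41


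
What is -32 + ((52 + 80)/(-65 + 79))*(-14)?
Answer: -164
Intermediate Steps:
-32 + ((52 + 80)/(-65 + 79))*(-14) = -32 + (132/14)*(-14) = -32 + (132*(1/14))*(-14) = -32 + (66/7)*(-14) = -32 - 132 = -164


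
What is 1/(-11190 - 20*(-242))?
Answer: -1/6350 ≈ -0.00015748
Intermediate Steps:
1/(-11190 - 20*(-242)) = 1/(-11190 + 4840) = 1/(-6350) = -1/6350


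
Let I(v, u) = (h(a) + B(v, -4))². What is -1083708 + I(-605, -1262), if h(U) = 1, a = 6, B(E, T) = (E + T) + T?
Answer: -709164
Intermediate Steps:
B(E, T) = E + 2*T
I(v, u) = (-7 + v)² (I(v, u) = (1 + (v + 2*(-4)))² = (1 + (v - 8))² = (1 + (-8 + v))² = (-7 + v)²)
-1083708 + I(-605, -1262) = -1083708 + (-7 - 605)² = -1083708 + (-612)² = -1083708 + 374544 = -709164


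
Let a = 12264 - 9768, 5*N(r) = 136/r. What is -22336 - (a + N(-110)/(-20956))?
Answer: -35776083217/1440725 ≈ -24832.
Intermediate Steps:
N(r) = 136/(5*r) (N(r) = (136/r)/5 = 136/(5*r))
a = 2496
-22336 - (a + N(-110)/(-20956)) = -22336 - (2496 + ((136/5)/(-110))/(-20956)) = -22336 - (2496 + ((136/5)*(-1/110))*(-1/20956)) = -22336 - (2496 - 68/275*(-1/20956)) = -22336 - (2496 + 17/1440725) = -22336 - 1*3596049617/1440725 = -22336 - 3596049617/1440725 = -35776083217/1440725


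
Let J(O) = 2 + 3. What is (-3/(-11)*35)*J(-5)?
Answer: 525/11 ≈ 47.727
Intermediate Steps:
J(O) = 5
(-3/(-11)*35)*J(-5) = (-3/(-11)*35)*5 = (-3*(-1/11)*35)*5 = ((3/11)*35)*5 = (105/11)*5 = 525/11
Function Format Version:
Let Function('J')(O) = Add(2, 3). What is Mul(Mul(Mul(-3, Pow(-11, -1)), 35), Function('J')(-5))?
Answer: Rational(525, 11) ≈ 47.727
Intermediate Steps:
Function('J')(O) = 5
Mul(Mul(Mul(-3, Pow(-11, -1)), 35), Function('J')(-5)) = Mul(Mul(Mul(-3, Pow(-11, -1)), 35), 5) = Mul(Mul(Mul(-3, Rational(-1, 11)), 35), 5) = Mul(Mul(Rational(3, 11), 35), 5) = Mul(Rational(105, 11), 5) = Rational(525, 11)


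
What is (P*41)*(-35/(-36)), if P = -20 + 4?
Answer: -5740/9 ≈ -637.78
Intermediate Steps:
P = -16
(P*41)*(-35/(-36)) = (-16*41)*(-35/(-36)) = -(-22960)*(-1)/36 = -656*35/36 = -5740/9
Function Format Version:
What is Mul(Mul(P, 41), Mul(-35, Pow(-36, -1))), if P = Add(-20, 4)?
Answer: Rational(-5740, 9) ≈ -637.78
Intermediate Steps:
P = -16
Mul(Mul(P, 41), Mul(-35, Pow(-36, -1))) = Mul(Mul(-16, 41), Mul(-35, Pow(-36, -1))) = Mul(-656, Mul(-35, Rational(-1, 36))) = Mul(-656, Rational(35, 36)) = Rational(-5740, 9)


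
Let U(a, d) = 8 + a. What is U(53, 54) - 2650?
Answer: -2589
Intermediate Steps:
U(53, 54) - 2650 = (8 + 53) - 2650 = 61 - 2650 = -2589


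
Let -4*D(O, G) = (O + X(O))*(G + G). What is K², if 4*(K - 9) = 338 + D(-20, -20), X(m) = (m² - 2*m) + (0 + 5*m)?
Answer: 3193369/4 ≈ 7.9834e+5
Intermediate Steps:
X(m) = m² + 3*m (X(m) = (m² - 2*m) + 5*m = m² + 3*m)
D(O, G) = -G*(O + O*(3 + O))/2 (D(O, G) = -(O + O*(3 + O))*(G + G)/4 = -(O + O*(3 + O))*2*G/4 = -G*(O + O*(3 + O))/2)
K = 1787/2 (K = 9 + (338 - ½*(-20)*(-20)*(4 - 20))/4 = 9 + (338 - ½*(-20)*(-20)*(-16))/4 = 9 + (338 + 3200)/4 = 9 + (¼)*3538 = 9 + 1769/2 = 1787/2 ≈ 893.50)
K² = (1787/2)² = 3193369/4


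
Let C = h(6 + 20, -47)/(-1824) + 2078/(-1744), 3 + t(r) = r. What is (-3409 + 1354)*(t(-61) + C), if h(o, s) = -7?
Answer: 8877841805/66272 ≈ 1.3396e+5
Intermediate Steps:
t(r) = -3 + r
C = -236129/198816 (C = -7/(-1824) + 2078/(-1744) = -7*(-1/1824) + 2078*(-1/1744) = 7/1824 - 1039/872 = -236129/198816 ≈ -1.1877)
(-3409 + 1354)*(t(-61) + C) = (-3409 + 1354)*((-3 - 61) - 236129/198816) = -2055*(-64 - 236129/198816) = -2055*(-12960353/198816) = 8877841805/66272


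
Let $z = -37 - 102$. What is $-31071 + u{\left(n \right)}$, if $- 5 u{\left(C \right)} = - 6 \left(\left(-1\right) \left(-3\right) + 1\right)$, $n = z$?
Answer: $- \frac{155331}{5} \approx -31066.0$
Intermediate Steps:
$z = -139$
$n = -139$
$u{\left(C \right)} = \frac{24}{5}$ ($u{\left(C \right)} = - \frac{\left(-6\right) \left(\left(-1\right) \left(-3\right) + 1\right)}{5} = - \frac{\left(-6\right) \left(3 + 1\right)}{5} = - \frac{\left(-6\right) 4}{5} = \left(- \frac{1}{5}\right) \left(-24\right) = \frac{24}{5}$)
$-31071 + u{\left(n \right)} = -31071 + \frac{24}{5} = - \frac{155331}{5}$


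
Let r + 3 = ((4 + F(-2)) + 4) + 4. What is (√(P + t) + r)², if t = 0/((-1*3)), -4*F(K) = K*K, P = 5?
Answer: (8 + √5)² ≈ 104.78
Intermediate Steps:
F(K) = -K²/4 (F(K) = -K*K/4 = -K²/4)
t = 0 (t = 0/(-3) = 0*(-⅓) = 0)
r = 8 (r = -3 + (((4 - ¼*(-2)²) + 4) + 4) = -3 + (((4 - ¼*4) + 4) + 4) = -3 + (((4 - 1) + 4) + 4) = -3 + ((3 + 4) + 4) = -3 + (7 + 4) = -3 + 11 = 8)
(√(P + t) + r)² = (√(5 + 0) + 8)² = (√5 + 8)² = (8 + √5)²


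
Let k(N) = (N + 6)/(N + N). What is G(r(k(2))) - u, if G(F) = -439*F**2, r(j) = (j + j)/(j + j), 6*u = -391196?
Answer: 194281/3 ≈ 64760.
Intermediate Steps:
u = -195598/3 (u = (1/6)*(-391196) = -195598/3 ≈ -65199.)
k(N) = (6 + N)/(2*N) (k(N) = (6 + N)/((2*N)) = (6 + N)*(1/(2*N)) = (6 + N)/(2*N))
r(j) = 1 (r(j) = (2*j)/((2*j)) = (2*j)*(1/(2*j)) = 1)
G(r(k(2))) - u = -439*1**2 - 1*(-195598/3) = -439*1 + 195598/3 = -439 + 195598/3 = 194281/3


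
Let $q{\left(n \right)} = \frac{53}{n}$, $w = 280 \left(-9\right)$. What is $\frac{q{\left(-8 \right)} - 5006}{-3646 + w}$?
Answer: $\frac{40101}{49328} \approx 0.81295$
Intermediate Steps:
$w = -2520$
$\frac{q{\left(-8 \right)} - 5006}{-3646 + w} = \frac{\frac{53}{-8} - 5006}{-3646 - 2520} = \frac{53 \left(- \frac{1}{8}\right) - 5006}{-6166} = \left(- \frac{53}{8} - 5006\right) \left(- \frac{1}{6166}\right) = \left(- \frac{40101}{8}\right) \left(- \frac{1}{6166}\right) = \frac{40101}{49328}$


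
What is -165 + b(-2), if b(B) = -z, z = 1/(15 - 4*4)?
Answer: -164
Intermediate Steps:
z = -1 (z = 1/(15 - 16) = 1/(-1) = -1)
b(B) = 1 (b(B) = -1*(-1) = 1)
-165 + b(-2) = -165 + 1 = -164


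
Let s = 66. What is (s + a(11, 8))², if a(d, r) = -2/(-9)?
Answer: 355216/81 ≈ 4385.4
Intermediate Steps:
a(d, r) = 2/9 (a(d, r) = -2*(-⅑) = 2/9)
(s + a(11, 8))² = (66 + 2/9)² = (596/9)² = 355216/81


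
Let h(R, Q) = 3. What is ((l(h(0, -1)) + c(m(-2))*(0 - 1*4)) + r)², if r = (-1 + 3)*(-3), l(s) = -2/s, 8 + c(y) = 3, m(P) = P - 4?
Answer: 1600/9 ≈ 177.78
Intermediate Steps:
m(P) = -4 + P
c(y) = -5 (c(y) = -8 + 3 = -5)
r = -6 (r = 2*(-3) = -6)
((l(h(0, -1)) + c(m(-2))*(0 - 1*4)) + r)² = ((-2/3 - 5*(0 - 1*4)) - 6)² = ((-2*⅓ - 5*(0 - 4)) - 6)² = ((-⅔ - 5*(-4)) - 6)² = ((-⅔ + 20) - 6)² = (58/3 - 6)² = (40/3)² = 1600/9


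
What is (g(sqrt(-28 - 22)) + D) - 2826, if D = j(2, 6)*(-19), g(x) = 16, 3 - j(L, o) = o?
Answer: -2753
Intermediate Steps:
j(L, o) = 3 - o
D = 57 (D = (3 - 1*6)*(-19) = (3 - 6)*(-19) = -3*(-19) = 57)
(g(sqrt(-28 - 22)) + D) - 2826 = (16 + 57) - 2826 = 73 - 2826 = -2753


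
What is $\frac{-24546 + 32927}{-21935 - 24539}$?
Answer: $- \frac{8381}{46474} \approx -0.18034$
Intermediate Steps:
$\frac{-24546 + 32927}{-21935 - 24539} = \frac{8381}{-46474} = 8381 \left(- \frac{1}{46474}\right) = - \frac{8381}{46474}$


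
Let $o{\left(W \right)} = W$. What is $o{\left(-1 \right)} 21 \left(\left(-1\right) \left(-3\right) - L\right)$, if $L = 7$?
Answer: $84$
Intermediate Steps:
$o{\left(-1 \right)} 21 \left(\left(-1\right) \left(-3\right) - L\right) = \left(-1\right) 21 \left(\left(-1\right) \left(-3\right) - 7\right) = - 21 \left(3 - 7\right) = \left(-21\right) \left(-4\right) = 84$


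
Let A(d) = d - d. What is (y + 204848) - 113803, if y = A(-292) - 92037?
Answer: -992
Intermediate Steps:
A(d) = 0
y = -92037 (y = 0 - 92037 = -92037)
(y + 204848) - 113803 = (-92037 + 204848) - 113803 = 112811 - 113803 = -992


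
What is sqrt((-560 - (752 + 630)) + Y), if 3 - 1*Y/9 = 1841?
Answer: 2*I*sqrt(4621) ≈ 135.96*I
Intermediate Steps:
Y = -16542 (Y = 27 - 9*1841 = 27 - 16569 = -16542)
sqrt((-560 - (752 + 630)) + Y) = sqrt((-560 - (752 + 630)) - 16542) = sqrt((-560 - 1*1382) - 16542) = sqrt((-560 - 1382) - 16542) = sqrt(-1942 - 16542) = sqrt(-18484) = 2*I*sqrt(4621)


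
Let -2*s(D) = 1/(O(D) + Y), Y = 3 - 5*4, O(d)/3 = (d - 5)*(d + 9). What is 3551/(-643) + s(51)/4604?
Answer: -270180335547/48923107672 ≈ -5.5226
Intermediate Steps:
O(d) = 3*(-5 + d)*(9 + d) (O(d) = 3*((d - 5)*(d + 9)) = 3*((-5 + d)*(9 + d)) = 3*(-5 + d)*(9 + d))
Y = -17 (Y = 3 - 20 = -17)
s(D) = -1/(2*(-152 + 3*D² + 12*D)) (s(D) = -1/(2*((-135 + 3*D² + 12*D) - 17)) = -1/(2*(-152 + 3*D² + 12*D)))
3551/(-643) + s(51)/4604 = 3551/(-643) - 1/(-304 + 6*51² + 24*51)/4604 = 3551*(-1/643) - 1/(-304 + 6*2601 + 1224)*(1/4604) = -3551/643 - 1/(-304 + 15606 + 1224)*(1/4604) = -3551/643 - 1/16526*(1/4604) = -3551/643 - 1*1/16526*(1/4604) = -3551/643 - 1/16526*1/4604 = -3551/643 - 1/76085704 = -270180335547/48923107672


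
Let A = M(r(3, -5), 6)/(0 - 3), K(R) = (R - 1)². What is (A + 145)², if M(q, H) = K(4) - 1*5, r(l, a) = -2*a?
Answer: 185761/9 ≈ 20640.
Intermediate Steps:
K(R) = (-1 + R)²
M(q, H) = 4 (M(q, H) = (-1 + 4)² - 1*5 = 3² - 5 = 9 - 5 = 4)
A = -4/3 (A = 4/(0 - 3) = 4/(-3) = 4*(-⅓) = -4/3 ≈ -1.3333)
(A + 145)² = (-4/3 + 145)² = (431/3)² = 185761/9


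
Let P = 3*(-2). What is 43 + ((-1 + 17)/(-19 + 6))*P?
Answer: 655/13 ≈ 50.385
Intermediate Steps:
P = -6
43 + ((-1 + 17)/(-19 + 6))*P = 43 + ((-1 + 17)/(-19 + 6))*(-6) = 43 + (16/(-13))*(-6) = 43 + (16*(-1/13))*(-6) = 43 - 16/13*(-6) = 43 + 96/13 = 655/13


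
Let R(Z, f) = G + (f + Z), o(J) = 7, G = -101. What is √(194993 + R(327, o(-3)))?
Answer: √195226 ≈ 441.84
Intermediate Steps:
R(Z, f) = -101 + Z + f (R(Z, f) = -101 + (f + Z) = -101 + (Z + f) = -101 + Z + f)
√(194993 + R(327, o(-3))) = √(194993 + (-101 + 327 + 7)) = √(194993 + 233) = √195226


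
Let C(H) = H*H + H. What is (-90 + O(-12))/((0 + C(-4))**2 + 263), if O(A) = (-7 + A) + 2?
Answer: -107/407 ≈ -0.26290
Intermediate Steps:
C(H) = H + H**2 (C(H) = H**2 + H = H + H**2)
O(A) = -5 + A
(-90 + O(-12))/((0 + C(-4))**2 + 263) = (-90 + (-5 - 12))/((0 - 4*(1 - 4))**2 + 263) = (-90 - 17)/((0 - 4*(-3))**2 + 263) = -107/((0 + 12)**2 + 263) = -107/(12**2 + 263) = -107/(144 + 263) = -107/407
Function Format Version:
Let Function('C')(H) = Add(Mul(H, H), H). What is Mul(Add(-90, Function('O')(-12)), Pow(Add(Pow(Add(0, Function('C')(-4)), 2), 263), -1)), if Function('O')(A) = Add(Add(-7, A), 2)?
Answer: Rational(-107, 407) ≈ -0.26290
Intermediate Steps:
Function('C')(H) = Add(H, Pow(H, 2)) (Function('C')(H) = Add(Pow(H, 2), H) = Add(H, Pow(H, 2)))
Function('O')(A) = Add(-5, A)
Mul(Add(-90, Function('O')(-12)), Pow(Add(Pow(Add(0, Function('C')(-4)), 2), 263), -1)) = Mul(Add(-90, Add(-5, -12)), Pow(Add(Pow(Add(0, Mul(-4, Add(1, -4))), 2), 263), -1)) = Mul(Add(-90, -17), Pow(Add(Pow(Add(0, Mul(-4, -3)), 2), 263), -1)) = Mul(-107, Pow(Add(Pow(Add(0, 12), 2), 263), -1)) = Mul(-107, Pow(Add(Pow(12, 2), 263), -1)) = Mul(-107, Pow(Add(144, 263), -1)) = Mul(-107, Pow(407, -1)) = Mul(-107, Rational(1, 407)) = Rational(-107, 407)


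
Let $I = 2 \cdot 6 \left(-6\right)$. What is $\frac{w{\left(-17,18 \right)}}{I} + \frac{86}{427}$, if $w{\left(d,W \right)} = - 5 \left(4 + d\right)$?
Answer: $- \frac{21563}{30744} \approx -0.70137$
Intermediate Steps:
$w{\left(d,W \right)} = -20 - 5 d$
$I = -72$ ($I = 12 \left(-6\right) = -72$)
$\frac{w{\left(-17,18 \right)}}{I} + \frac{86}{427} = \frac{-20 - -85}{-72} + \frac{86}{427} = \left(-20 + 85\right) \left(- \frac{1}{72}\right) + 86 \cdot \frac{1}{427} = 65 \left(- \frac{1}{72}\right) + \frac{86}{427} = - \frac{65}{72} + \frac{86}{427} = - \frac{21563}{30744}$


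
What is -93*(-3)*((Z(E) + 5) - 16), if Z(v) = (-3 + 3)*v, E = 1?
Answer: -3069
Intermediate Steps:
Z(v) = 0 (Z(v) = 0*v = 0)
-93*(-3)*((Z(E) + 5) - 16) = -93*(-3)*((0 + 5) - 16) = -(-279)*(5 - 16) = -(-279)*(-11) = -1*3069 = -3069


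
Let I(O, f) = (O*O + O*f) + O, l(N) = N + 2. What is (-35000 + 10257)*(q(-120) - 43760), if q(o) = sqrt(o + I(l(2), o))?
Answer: 1082753680 - 49486*I*sqrt(145) ≈ 1.0828e+9 - 5.9589e+5*I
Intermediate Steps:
l(N) = 2 + N
I(O, f) = O + O**2 + O*f (I(O, f) = (O**2 + O*f) + O = O + O**2 + O*f)
q(o) = sqrt(20 + 5*o) (q(o) = sqrt(o + (2 + 2)*(1 + (2 + 2) + o)) = sqrt(o + 4*(1 + 4 + o)) = sqrt(o + 4*(5 + o)) = sqrt(o + (20 + 4*o)) = sqrt(20 + 5*o))
(-35000 + 10257)*(q(-120) - 43760) = (-35000 + 10257)*(sqrt(20 + 5*(-120)) - 43760) = -24743*(sqrt(20 - 600) - 43760) = -24743*(sqrt(-580) - 43760) = -24743*(2*I*sqrt(145) - 43760) = -24743*(-43760 + 2*I*sqrt(145)) = 1082753680 - 49486*I*sqrt(145)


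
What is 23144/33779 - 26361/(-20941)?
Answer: 1375106723/707366039 ≈ 1.9440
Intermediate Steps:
23144/33779 - 26361/(-20941) = 23144*(1/33779) - 26361*(-1/20941) = 23144/33779 + 26361/20941 = 1375106723/707366039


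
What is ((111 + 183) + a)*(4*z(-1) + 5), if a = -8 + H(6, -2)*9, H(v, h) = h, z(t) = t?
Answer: 268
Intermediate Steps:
a = -26 (a = -8 - 2*9 = -8 - 18 = -26)
((111 + 183) + a)*(4*z(-1) + 5) = ((111 + 183) - 26)*(4*(-1) + 5) = (294 - 26)*(-4 + 5) = 268*1 = 268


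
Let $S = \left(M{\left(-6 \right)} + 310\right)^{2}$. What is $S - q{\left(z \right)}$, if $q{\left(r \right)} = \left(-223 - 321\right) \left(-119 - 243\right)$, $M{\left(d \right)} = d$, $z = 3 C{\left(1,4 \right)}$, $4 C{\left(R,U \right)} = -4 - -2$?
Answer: $-104512$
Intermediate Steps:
$C{\left(R,U \right)} = - \frac{1}{2}$ ($C{\left(R,U \right)} = \frac{-4 - -2}{4} = \frac{-4 + 2}{4} = \frac{1}{4} \left(-2\right) = - \frac{1}{2}$)
$z = - \frac{3}{2}$ ($z = 3 \left(- \frac{1}{2}\right) = - \frac{3}{2} \approx -1.5$)
$q{\left(r \right)} = 196928$ ($q{\left(r \right)} = \left(-544\right) \left(-362\right) = 196928$)
$S = 92416$ ($S = \left(-6 + 310\right)^{2} = 304^{2} = 92416$)
$S - q{\left(z \right)} = 92416 - 196928 = -104512$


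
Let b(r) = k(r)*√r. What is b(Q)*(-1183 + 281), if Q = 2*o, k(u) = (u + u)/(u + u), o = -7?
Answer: -902*I*√14 ≈ -3375.0*I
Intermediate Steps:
k(u) = 1 (k(u) = (2*u)/((2*u)) = (2*u)*(1/(2*u)) = 1)
Q = -14 (Q = 2*(-7) = -14)
b(r) = √r (b(r) = 1*√r = √r)
b(Q)*(-1183 + 281) = √(-14)*(-1183 + 281) = (I*√14)*(-902) = -902*I*√14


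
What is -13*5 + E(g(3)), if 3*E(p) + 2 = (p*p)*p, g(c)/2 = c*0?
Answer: -197/3 ≈ -65.667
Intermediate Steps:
g(c) = 0 (g(c) = 2*(c*0) = 2*0 = 0)
E(p) = -⅔ + p³/3 (E(p) = -⅔ + ((p*p)*p)/3 = -⅔ + (p²*p)/3 = -⅔ + p³/3)
-13*5 + E(g(3)) = -13*5 + (-⅔ + (⅓)*0³) = -65 + (-⅔ + (⅓)*0) = -65 + (-⅔ + 0) = -65 - ⅔ = -197/3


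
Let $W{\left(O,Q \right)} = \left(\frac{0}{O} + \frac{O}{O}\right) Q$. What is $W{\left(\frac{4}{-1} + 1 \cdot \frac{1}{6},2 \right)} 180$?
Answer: $360$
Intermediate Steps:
$W{\left(O,Q \right)} = Q$ ($W{\left(O,Q \right)} = \left(0 + 1\right) Q = 1 Q = Q$)
$W{\left(\frac{4}{-1} + 1 \cdot \frac{1}{6},2 \right)} 180 = 2 \cdot 180 = 360$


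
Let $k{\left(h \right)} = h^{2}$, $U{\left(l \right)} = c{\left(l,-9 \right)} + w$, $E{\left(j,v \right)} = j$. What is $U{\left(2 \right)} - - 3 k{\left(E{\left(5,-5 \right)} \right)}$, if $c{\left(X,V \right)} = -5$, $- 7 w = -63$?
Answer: $79$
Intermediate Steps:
$w = 9$ ($w = \left(- \frac{1}{7}\right) \left(-63\right) = 9$)
$U{\left(l \right)} = 4$ ($U{\left(l \right)} = -5 + 9 = 4$)
$U{\left(2 \right)} - - 3 k{\left(E{\left(5,-5 \right)} \right)} = 4 - - 3 \cdot 5^{2} = 4 - \left(-3\right) 25 = 4 - -75 = 4 + 75 = 79$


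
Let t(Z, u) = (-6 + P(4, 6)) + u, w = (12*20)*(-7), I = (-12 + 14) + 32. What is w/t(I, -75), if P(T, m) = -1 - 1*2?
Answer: 20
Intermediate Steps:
P(T, m) = -3 (P(T, m) = -1 - 2 = -3)
I = 34 (I = 2 + 32 = 34)
w = -1680 (w = 240*(-7) = -1680)
t(Z, u) = -9 + u (t(Z, u) = (-6 - 3) + u = -9 + u)
w/t(I, -75) = -1680/(-9 - 75) = -1680/(-84) = -1680*(-1/84) = 20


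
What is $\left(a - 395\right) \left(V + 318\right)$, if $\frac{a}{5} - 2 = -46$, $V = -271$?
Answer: $-28905$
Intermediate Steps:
$a = -220$ ($a = 10 + 5 \left(-46\right) = 10 - 230 = -220$)
$\left(a - 395\right) \left(V + 318\right) = \left(-220 - 395\right) \left(-271 + 318\right) = \left(-615\right) 47 = -28905$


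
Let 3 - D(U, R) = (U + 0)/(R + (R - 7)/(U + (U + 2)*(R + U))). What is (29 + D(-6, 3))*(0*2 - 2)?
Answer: -484/7 ≈ -69.143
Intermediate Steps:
D(U, R) = 3 - U/(R + (-7 + R)/(U + (2 + U)*(R + U))) (D(U, R) = 3 - (U + 0)/(R + (R - 7)/(U + (U + 2)*(R + U))) = 3 - U/(R + (-7 + R)/(U + (2 + U)*(R + U))))
(29 + D(-6, 3))*(0*2 - 2) = (29 + (-21 - 1*(-6)**3 - 3*(-6)**2 + 3*3 + 6*3**2 + 2*3*(-6)**2 + 3*(-6)*3**2 + 7*3*(-6))/(-7 + 3 + 2*3**2 + 3*(-6)**2 - 6*3**2 + 3*3*(-6)))*(0*2 - 2) = (29 + (-21 - 1*(-216) - 3*36 + 9 + 6*9 + 2*3*36 + 3*(-6)*9 - 126)/(-7 + 3 + 2*9 + 3*36 - 6*9 - 54))*(0 - 2) = (29 + (-21 + 216 - 108 + 9 + 54 + 216 - 162 - 126)/(-7 + 3 + 18 + 108 - 54 - 54))*(-2) = (29 + 78/14)*(-2) = (29 + (1/14)*78)*(-2) = (29 + 39/7)*(-2) = (242/7)*(-2) = -484/7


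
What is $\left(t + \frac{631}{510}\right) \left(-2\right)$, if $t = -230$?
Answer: $\frac{116669}{255} \approx 457.53$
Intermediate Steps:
$\left(t + \frac{631}{510}\right) \left(-2\right) = \left(-230 + \frac{631}{510}\right) \left(-2\right) = \left(- \frac{116669}{510}\right) \left(-2\right) = \frac{116669}{255}$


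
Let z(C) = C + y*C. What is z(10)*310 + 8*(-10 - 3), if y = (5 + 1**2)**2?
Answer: 114596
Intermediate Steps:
y = 36 (y = (5 + 1)**2 = 6**2 = 36)
z(C) = 37*C (z(C) = C + 36*C = 37*C)
z(10)*310 + 8*(-10 - 3) = (37*10)*310 + 8*(-10 - 3) = 370*310 + 8*(-13) = 114700 - 104 = 114596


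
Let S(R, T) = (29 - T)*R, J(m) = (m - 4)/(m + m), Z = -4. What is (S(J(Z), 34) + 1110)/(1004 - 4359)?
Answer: -221/671 ≈ -0.32936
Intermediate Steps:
J(m) = (-4 + m)/(2*m) (J(m) = (-4 + m)/((2*m)) = (-4 + m)*(1/(2*m)) = (-4 + m)/(2*m))
S(R, T) = R*(29 - T)
(S(J(Z), 34) + 1110)/(1004 - 4359) = (((1/2)*(-4 - 4)/(-4))*(29 - 1*34) + 1110)/(1004 - 4359) = (((1/2)*(-1/4)*(-8))*(29 - 34) + 1110)/(-3355) = (1*(-5) + 1110)*(-1/3355) = (-5 + 1110)*(-1/3355) = 1105*(-1/3355) = -221/671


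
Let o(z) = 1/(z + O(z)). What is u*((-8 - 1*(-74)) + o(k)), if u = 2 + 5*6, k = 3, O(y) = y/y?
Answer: 2120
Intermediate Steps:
O(y) = 1
o(z) = 1/(1 + z) (o(z) = 1/(z + 1) = 1/(1 + z))
u = 32 (u = 2 + 30 = 32)
u*((-8 - 1*(-74)) + o(k)) = 32*((-8 - 1*(-74)) + 1/(1 + 3)) = 32*((-8 + 74) + 1/4) = 32*(66 + ¼) = 32*(265/4) = 2120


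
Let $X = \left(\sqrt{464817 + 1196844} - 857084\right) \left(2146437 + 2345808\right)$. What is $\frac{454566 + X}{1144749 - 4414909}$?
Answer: $\frac{1925115429507}{1635080} - \frac{2695347 \sqrt{184629}}{654032} \approx 1.1756 \cdot 10^{6}$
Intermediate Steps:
$X = -3850231313580 + 13476735 \sqrt{184629}$ ($X = \left(\sqrt{1661661} - 857084\right) 4492245 = \left(3 \sqrt{184629} - 857084\right) 4492245 = \left(-857084 + 3 \sqrt{184629}\right) 4492245 = -3850231313580 + 13476735 \sqrt{184629} \approx -3.8444 \cdot 10^{12}$)
$\frac{454566 + X}{1144749 - 4414909} = \frac{454566 - \left(3850231313580 - 13476735 \sqrt{184629}\right)}{1144749 - 4414909} = \frac{-3850230859014 + 13476735 \sqrt{184629}}{1144749 - 4414909} = \frac{-3850230859014 + 13476735 \sqrt{184629}}{-3270160} = \left(-3850230859014 + 13476735 \sqrt{184629}\right) \left(- \frac{1}{3270160}\right) = \frac{1925115429507}{1635080} - \frac{2695347 \sqrt{184629}}{654032}$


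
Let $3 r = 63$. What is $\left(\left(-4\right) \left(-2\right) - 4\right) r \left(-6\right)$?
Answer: $-504$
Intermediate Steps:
$r = 21$ ($r = \frac{1}{3} \cdot 63 = 21$)
$\left(\left(-4\right) \left(-2\right) - 4\right) r \left(-6\right) = \left(\left(-4\right) \left(-2\right) - 4\right) 21 \left(-6\right) = \left(8 - 4\right) 21 \left(-6\right) = 4 \cdot 21 \left(-6\right) = 84 \left(-6\right) = -504$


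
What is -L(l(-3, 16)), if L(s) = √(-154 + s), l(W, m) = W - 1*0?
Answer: -I*√157 ≈ -12.53*I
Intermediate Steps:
l(W, m) = W (l(W, m) = W + 0 = W)
-L(l(-3, 16)) = -√(-154 - 3) = -√(-157) = -I*√157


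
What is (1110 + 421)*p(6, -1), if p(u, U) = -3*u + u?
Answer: -18372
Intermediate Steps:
p(u, U) = -2*u
(1110 + 421)*p(6, -1) = (1110 + 421)*(-2*6) = 1531*(-12) = -18372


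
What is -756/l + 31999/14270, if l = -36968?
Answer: 74607947/32970835 ≈ 2.2628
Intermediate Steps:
-756/l + 31999/14270 = -756/(-36968) + 31999/14270 = -756*(-1/36968) + 31999*(1/14270) = 189/9242 + 31999/14270 = 74607947/32970835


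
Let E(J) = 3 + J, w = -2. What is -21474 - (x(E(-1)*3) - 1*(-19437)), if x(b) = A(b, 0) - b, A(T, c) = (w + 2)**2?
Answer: -40905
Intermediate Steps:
A(T, c) = 0 (A(T, c) = (-2 + 2)**2 = 0**2 = 0)
x(b) = -b (x(b) = 0 - b = -b)
-21474 - (x(E(-1)*3) - 1*(-19437)) = -21474 - (-(3 - 1)*3 - 1*(-19437)) = -21474 - (-2*3 + 19437) = -21474 - (-1*6 + 19437) = -21474 - (-6 + 19437) = -21474 - 1*19431 = -21474 - 19431 = -40905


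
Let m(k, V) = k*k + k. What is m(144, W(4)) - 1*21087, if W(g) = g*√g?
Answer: -207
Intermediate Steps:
W(g) = g^(3/2)
m(k, V) = k + k² (m(k, V) = k² + k = k + k²)
m(144, W(4)) - 1*21087 = 144*(1 + 144) - 1*21087 = 144*145 - 21087 = 20880 - 21087 = -207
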